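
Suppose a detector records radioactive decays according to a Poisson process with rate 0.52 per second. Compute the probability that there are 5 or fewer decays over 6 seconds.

Over the interval, μ = 0.52 × 6 = 3.12 (6 seconds).
P(N ≤ 5) = Σ_{j=0}^{5} e^(−μ) μ^j/j! ≈ 0.9035.

0.9035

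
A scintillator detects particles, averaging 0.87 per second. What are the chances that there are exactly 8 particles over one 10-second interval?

Over the interval, μ = 0.87 × 10 = 8.7 (a 10-second interval = 10 seconds).
P(N = 8) = e^(−μ) μ^8/8! = e^(−8.7) · 8.7^8/40320 ≈ 0.1356.

0.1356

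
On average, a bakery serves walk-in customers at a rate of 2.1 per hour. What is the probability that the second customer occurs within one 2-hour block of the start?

Over the interval, μ = 2.1 × 2 = 4.2 (a 2-hour block = 2 hours).
The second arrival falls in the interval iff at least 2 events occur there: P(S_2 ≤ t) = P(N ≥ 2) = 1 − P(N ≤ 1) ≈ 0.9220.

0.9220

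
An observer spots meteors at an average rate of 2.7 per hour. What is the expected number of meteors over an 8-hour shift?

21.6

E[N] = λt = 2.7 × 8 = 21.6 (an 8-hour shift = 8 hours).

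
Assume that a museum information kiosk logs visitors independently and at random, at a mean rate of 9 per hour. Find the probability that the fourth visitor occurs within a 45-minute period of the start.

0.9042

Over the interval, μ = 9 × 0.75 = 6.75 (a 45-minute period = 0.75 hours).
The fourth arrival falls in the interval iff at least 4 events occur there: P(S_4 ≤ t) = P(N ≥ 4) = 1 − P(N ≤ 3) ≈ 0.9042.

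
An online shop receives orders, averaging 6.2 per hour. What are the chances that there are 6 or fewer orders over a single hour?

0.5742

With mean μ = 6.2 per hour,
P(N ≤ 6) = Σ_{j=0}^{6} e^(−μ) μ^j/j! ≈ 0.5742.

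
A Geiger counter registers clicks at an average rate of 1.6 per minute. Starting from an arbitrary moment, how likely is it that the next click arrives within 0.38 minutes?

Inter-arrival times are exponential with rate λ = 1.6 per minute.
P(T ≤ 0.38) = 1 − e^(−λt) = 1 − e^(−1.6 × 0.38) = 1 − e^(−0.608) ≈ 0.4556.

0.4556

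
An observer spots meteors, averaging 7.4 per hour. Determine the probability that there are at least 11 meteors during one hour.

0.1293

With mean μ = 7.4 per hour,
P(N ≥ 11) = 1 − P(N ≤ 10) = 1 − Σ_{j=0}^{10} e^(−μ) μ^j/j! ≈ 0.1293.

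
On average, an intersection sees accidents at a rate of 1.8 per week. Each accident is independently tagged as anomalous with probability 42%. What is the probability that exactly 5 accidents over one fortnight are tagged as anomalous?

Thinning: the accidents that are tagged as anomalous themselves form a Poisson process with rate 0.42 × 1.8 = 0.756 per week.
Over the interval, μ = 0.756 × 2 = 1.512 (a fortnight = 2 weeks).
P(N = 5) = e^(−1.512) · 1.512^5/5! ≈ 0.0145.

0.0145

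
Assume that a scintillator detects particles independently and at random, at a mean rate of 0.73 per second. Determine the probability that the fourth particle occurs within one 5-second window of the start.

Over the interval, μ = 0.73 × 5 = 3.65 (a 5-second window = 5 seconds).
The fourth arrival falls in the interval iff at least 4 events occur there: P(S_4 ≤ t) = P(N ≥ 4) = 1 − P(N ≤ 3) ≈ 0.4954.

0.4954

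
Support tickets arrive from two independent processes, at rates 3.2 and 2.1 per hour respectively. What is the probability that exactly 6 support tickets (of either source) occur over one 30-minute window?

0.0340

Independent Poisson processes superpose: combined rate λ = 3.2 + 2.1 = 5.3 per hour.
Over the interval, μ = 5.3 × 0.5 = 2.65 (a 30-minute window = 0.5 hours).
P(N = 6) = e^(−2.65) · 2.65^6/6! ≈ 0.0340.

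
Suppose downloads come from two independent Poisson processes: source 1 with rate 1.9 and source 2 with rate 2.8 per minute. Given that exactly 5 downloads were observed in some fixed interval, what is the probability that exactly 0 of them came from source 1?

Given the total, each event is independently from source 1 with probability p = λ_1/(λ_1+λ_2) = 1.9/4.7 ≈ 0.4043.
So K ~ Binomial(5, 1.9/4.7): P(K = 0) = C(5,0) · (1.9/4.7)^0 · (2.8/4.7)^5 ≈ 0.0750.

0.0750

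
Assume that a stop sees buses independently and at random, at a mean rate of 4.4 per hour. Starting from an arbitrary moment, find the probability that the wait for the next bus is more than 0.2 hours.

The wait for the next event is exponential with rate λ = 4.4 per hour.
P(T > 0.2) = e^(−λt) = e^(−4.4 × 0.2) = e^(−0.88) ≈ 0.4148.

0.4148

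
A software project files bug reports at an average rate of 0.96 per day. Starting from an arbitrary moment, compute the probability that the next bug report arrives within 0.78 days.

Inter-arrival times are exponential with rate λ = 0.96 per day.
P(T ≤ 0.78) = 1 − e^(−λt) = 1 − e^(−0.96 × 0.78) = 1 − e^(−0.7488) ≈ 0.5271.

0.5271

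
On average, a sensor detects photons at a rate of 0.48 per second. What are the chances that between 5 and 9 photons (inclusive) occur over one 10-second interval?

0.4986

Over the interval, μ = 0.48 × 10 = 4.8 (a 10-second interval = 10 seconds).
P(5 ≤ N ≤ 9) = Σ_{j=5}^{9} e^(−4.8) · 4.8^j/j! ≈ 0.4986.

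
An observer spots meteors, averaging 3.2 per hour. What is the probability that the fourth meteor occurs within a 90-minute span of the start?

Over the interval, μ = 3.2 × 1.5 = 4.8 (a 90-minute span = 1.5 hours).
The fourth arrival falls in the interval iff at least 4 events occur there: P(S_4 ≤ t) = P(N ≥ 4) = 1 − P(N ≤ 3) ≈ 0.7058.

0.7058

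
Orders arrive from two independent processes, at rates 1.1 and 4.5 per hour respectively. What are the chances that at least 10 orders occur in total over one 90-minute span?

0.3341

Independent Poisson processes superpose: combined rate λ = 1.1 + 4.5 = 5.6 per hour.
Over the interval, μ = 5.6 × 1.5 = 8.4 (a 90-minute span = 1.5 hours).
P(N ≥ 10) = 1 − P(N ≤ 9) ≈ 0.3341.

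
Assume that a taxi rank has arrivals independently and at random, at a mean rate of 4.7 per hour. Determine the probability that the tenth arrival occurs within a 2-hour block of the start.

Over the interval, μ = 4.7 × 2 = 9.4 (a 2-hour block = 2 hours).
The tenth arrival falls in the interval iff at least 10 events occur there: P(S_10 ≤ t) = P(N ≥ 10) = 1 − P(N ≤ 9) ≈ 0.4651.

0.4651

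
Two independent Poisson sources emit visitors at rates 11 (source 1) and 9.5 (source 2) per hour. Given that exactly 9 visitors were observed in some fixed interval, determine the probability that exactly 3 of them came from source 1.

0.1285

Given the total, each event is independently from source 1 with probability p = λ_1/(λ_1+λ_2) = 11/20.5 ≈ 0.5366.
So K ~ Binomial(9, 11/20.5): P(K = 3) = C(9,3) · (11/20.5)^3 · (9.5/20.5)^6 ≈ 0.1285.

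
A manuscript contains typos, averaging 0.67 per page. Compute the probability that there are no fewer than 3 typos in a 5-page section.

0.6505

Over the interval, μ = 0.67 × 5 = 3.35 (a 5-page section = 5 pages).
P(N ≥ 3) = 1 − P(N ≤ 2) = 1 − Σ_{j=0}^{2} e^(−μ) μ^j/j! ≈ 0.6505.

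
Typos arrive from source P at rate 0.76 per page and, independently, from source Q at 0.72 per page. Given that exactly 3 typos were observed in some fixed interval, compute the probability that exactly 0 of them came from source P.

Given the total, each event is independently from source P with probability p = λ_P/(λ_P+λ_Q) = 0.76/1.48 ≈ 0.5135.
So K ~ Binomial(3, 0.76/1.48): P(K = 0) = C(3,0) · (0.76/1.48)^0 · (0.72/1.48)^3 ≈ 0.1151.

0.1151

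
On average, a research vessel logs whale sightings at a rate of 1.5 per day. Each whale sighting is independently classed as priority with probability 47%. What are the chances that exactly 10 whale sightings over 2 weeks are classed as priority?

Thinning: the whale sightings that are classed as priority themselves form a Poisson process with rate 0.47 × 1.5 = 0.705 per day.
Over the interval, μ = 0.705 × 14 = 9.87 (2 weeks = 14 days).
P(N = 10) = e^(−9.87) · 9.87^10/10! ≈ 0.1250.

0.1250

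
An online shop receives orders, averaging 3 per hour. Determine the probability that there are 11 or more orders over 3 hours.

0.2940

Over the interval, μ = 3 × 3 = 9 (3 hours).
P(N ≥ 11) = 1 − P(N ≤ 10) = 1 − Σ_{j=0}^{10} e^(−μ) μ^j/j! ≈ 0.2940.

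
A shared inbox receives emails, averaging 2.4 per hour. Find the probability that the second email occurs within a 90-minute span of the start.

Over the interval, μ = 2.4 × 1.5 = 3.6 (a 90-minute span = 1.5 hours).
The second arrival falls in the interval iff at least 2 events occur there: P(S_2 ≤ t) = P(N ≥ 2) = 1 − P(N ≤ 1) ≈ 0.8743.

0.8743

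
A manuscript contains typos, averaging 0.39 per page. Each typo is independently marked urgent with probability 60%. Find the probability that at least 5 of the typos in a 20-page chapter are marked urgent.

Thinning: the typos that are marked urgent themselves form a Poisson process with rate 0.6 × 0.39 = 0.234 per page.
Over the interval, μ = 0.234 × 20 = 4.68 (a 20-page chapter = 20 pages).
P(N ≥ 5) = 1 − P(N ≤ 4) ≈ 0.5017.

0.5017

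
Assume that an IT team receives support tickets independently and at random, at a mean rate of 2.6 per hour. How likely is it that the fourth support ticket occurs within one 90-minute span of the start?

Over the interval, μ = 2.6 × 1.5 = 3.9 (a 90-minute span = 1.5 hours).
The fourth arrival falls in the interval iff at least 4 events occur there: P(S_4 ≤ t) = P(N ≥ 4) = 1 − P(N ≤ 3) ≈ 0.5468.

0.5468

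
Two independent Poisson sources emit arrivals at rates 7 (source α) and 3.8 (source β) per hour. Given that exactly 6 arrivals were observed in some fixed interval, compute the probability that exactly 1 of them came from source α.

0.0210

Given the total, each event is independently from source α with probability p = λ_α/(λ_α+λ_β) = 7/10.8 ≈ 0.6481.
So K ~ Binomial(6, 7/10.8): P(K = 1) = C(6,1) · (7/10.8)^1 · (3.8/10.8)^5 ≈ 0.0210.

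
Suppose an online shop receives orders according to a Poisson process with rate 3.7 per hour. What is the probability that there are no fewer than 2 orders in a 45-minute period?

Over the interval, μ = 3.7 × 0.75 = 2.775 (a 45-minute period = 0.75 hours).
P(N ≥ 2) = 1 − P(N ≤ 1) = 1 − Σ_{j=0}^{1} e^(−μ) μ^j/j! ≈ 0.7646.

0.7646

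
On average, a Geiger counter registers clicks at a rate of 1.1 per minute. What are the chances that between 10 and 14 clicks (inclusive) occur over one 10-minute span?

Over the interval, μ = 1.1 × 10 = 11 (a 10-minute span = 10 minutes).
P(10 ≤ N ≤ 14) = Σ_{j=10}^{14} e^(−11) · 11^j/j! ≈ 0.5135.

0.5135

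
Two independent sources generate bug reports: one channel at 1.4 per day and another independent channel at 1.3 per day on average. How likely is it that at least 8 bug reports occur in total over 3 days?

0.5609

Independent Poisson processes superpose: combined rate λ = 1.4 + 1.3 = 2.7 per day.
Over the interval, μ = 2.7 × 3 = 8.1 (3 days).
P(N ≥ 8) = 1 − P(N ≤ 7) ≈ 0.5609.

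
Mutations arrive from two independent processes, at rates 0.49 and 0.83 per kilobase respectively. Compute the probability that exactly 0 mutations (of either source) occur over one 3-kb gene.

Independent Poisson processes superpose: combined rate λ = 0.49 + 0.83 = 1.32 per kilobase.
Over the interval, μ = 1.32 × 3 = 3.96 (a 3-kb gene = 3 kilobases).
P(N = 0) = e^(−3.96) · 3.96^0/0! ≈ 0.0191.

0.0191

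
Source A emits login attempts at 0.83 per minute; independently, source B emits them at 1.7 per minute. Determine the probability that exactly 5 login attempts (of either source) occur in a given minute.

0.0688

Independent Poisson processes superpose: combined rate λ = 0.83 + 1.7 = 2.53 per minute.
So μ = 2.53.
P(N = 5) = e^(−2.53) · 2.53^5/5! ≈ 0.0688.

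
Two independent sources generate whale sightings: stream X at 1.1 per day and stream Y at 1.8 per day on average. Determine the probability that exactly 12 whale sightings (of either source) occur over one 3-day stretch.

Independent Poisson processes superpose: combined rate λ = 1.1 + 1.8 = 2.9 per day.
Over the interval, μ = 2.9 × 3 = 8.7 (a 3-day stretch = 3 days).
P(N = 12) = e^(−8.7) · 8.7^12/12! ≈ 0.0654.

0.0654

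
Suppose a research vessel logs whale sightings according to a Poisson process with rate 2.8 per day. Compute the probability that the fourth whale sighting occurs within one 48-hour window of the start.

0.8094

Over the interval, μ = 2.8 × 2 = 5.6 (a 48-hour window = 2 days).
The fourth arrival falls in the interval iff at least 4 events occur there: P(S_4 ≤ t) = P(N ≥ 4) = 1 − P(N ≤ 3) ≈ 0.8094.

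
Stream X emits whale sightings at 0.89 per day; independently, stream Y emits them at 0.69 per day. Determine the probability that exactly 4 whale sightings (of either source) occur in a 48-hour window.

Independent Poisson processes superpose: combined rate λ = 0.89 + 0.69 = 1.58 per day.
Over the interval, μ = 1.58 × 2 = 3.16 (a 48-hour window = 2 days).
P(N = 4) = e^(−3.16) · 3.16^4/4! ≈ 0.1763.

0.1763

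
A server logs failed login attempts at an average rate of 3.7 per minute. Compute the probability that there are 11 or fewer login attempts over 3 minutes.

0.5673

Over the interval, μ = 3.7 × 3 = 11.1 (3 minutes).
P(N ≤ 11) = Σ_{j=0}^{11} e^(−μ) μ^j/j! ≈ 0.5673.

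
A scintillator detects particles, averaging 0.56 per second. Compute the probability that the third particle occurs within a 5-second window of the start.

0.5305

Over the interval, μ = 0.56 × 5 = 2.8 (a 5-second window = 5 seconds).
The third arrival falls in the interval iff at least 3 events occur there: P(S_3 ≤ t) = P(N ≥ 3) = 1 − P(N ≤ 2) ≈ 0.5305.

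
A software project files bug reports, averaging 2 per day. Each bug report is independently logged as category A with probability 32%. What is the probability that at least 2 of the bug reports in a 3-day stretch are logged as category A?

0.5719

Thinning: the bug reports that are logged as category A themselves form a Poisson process with rate 0.32 × 2 = 0.64 per day.
Over the interval, μ = 0.64 × 3 = 1.92 (a 3-day stretch = 3 days).
P(N ≥ 2) = 1 − P(N ≤ 1) ≈ 0.5719.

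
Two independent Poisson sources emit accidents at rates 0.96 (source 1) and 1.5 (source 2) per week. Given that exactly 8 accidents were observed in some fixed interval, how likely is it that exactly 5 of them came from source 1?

Given the total, each event is independently from source 1 with probability p = λ_1/(λ_1+λ_2) = 0.96/2.46 ≈ 0.3902.
So K ~ Binomial(8, 0.96/2.46): P(K = 5) = C(8,5) · (0.96/2.46)^5 · (1.5/2.46)^3 ≈ 0.1149.

0.1149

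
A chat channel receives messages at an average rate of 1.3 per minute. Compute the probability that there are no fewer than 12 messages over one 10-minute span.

Over the interval, μ = 1.3 × 10 = 13 (a 10-minute span = 10 minutes).
P(N ≥ 12) = 1 − P(N ≤ 11) = 1 − Σ_{j=0}^{11} e^(−μ) μ^j/j! ≈ 0.6468.

0.6468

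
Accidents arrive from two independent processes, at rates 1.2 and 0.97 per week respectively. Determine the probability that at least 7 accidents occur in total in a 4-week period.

Independent Poisson processes superpose: combined rate λ = 1.2 + 0.97 = 2.17 per week.
Over the interval, μ = 2.17 × 4 = 8.68 (a 4-week period = 4 weeks).
P(N ≥ 7) = 1 − P(N ≤ 6) ≈ 0.7625.

0.7625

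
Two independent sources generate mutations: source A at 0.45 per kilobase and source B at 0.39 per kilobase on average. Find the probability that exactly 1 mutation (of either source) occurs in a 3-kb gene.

0.2028

Independent Poisson processes superpose: combined rate λ = 0.45 + 0.39 = 0.84 per kilobase.
Over the interval, μ = 0.84 × 3 = 2.52 (a 3-kb gene = 3 kilobases).
P(N = 1) = e^(−2.52) · 2.52^1/1! ≈ 0.2028.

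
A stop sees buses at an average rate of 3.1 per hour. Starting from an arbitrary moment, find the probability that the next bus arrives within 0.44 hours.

Inter-arrival times are exponential with rate λ = 3.1 per hour.
P(T ≤ 0.44) = 1 − e^(−λt) = 1 − e^(−3.1 × 0.44) = 1 − e^(−1.364) ≈ 0.7444.

0.7444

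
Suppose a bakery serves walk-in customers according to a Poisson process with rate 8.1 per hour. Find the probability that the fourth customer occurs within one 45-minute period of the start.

Over the interval, μ = 8.1 × 0.75 = 6.075 (a 45-minute period = 0.75 hours).
The fourth arrival falls in the interval iff at least 4 events occur there: P(S_4 ≤ t) = P(N ≥ 4) = 1 − P(N ≤ 3) ≈ 0.8554.

0.8554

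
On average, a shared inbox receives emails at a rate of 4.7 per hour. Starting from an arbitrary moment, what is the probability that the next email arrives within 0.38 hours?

Inter-arrival times are exponential with rate λ = 4.7 per hour.
P(T ≤ 0.38) = 1 − e^(−λt) = 1 − e^(−4.7 × 0.38) = 1 − e^(−1.786) ≈ 0.8324.

0.8324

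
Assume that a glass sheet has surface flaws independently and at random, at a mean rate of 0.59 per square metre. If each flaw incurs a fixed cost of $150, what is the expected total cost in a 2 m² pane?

E[N] = 0.59 × 2 = 1.18 (a 2 m² pane = 2 square metres); E[cost] = 1.18 × $150 = $177.

$177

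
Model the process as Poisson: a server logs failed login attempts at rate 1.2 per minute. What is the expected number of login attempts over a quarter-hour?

18

E[N] = λt = 1.2 × 15 = 18 (a quarter-hour = 15 minutes).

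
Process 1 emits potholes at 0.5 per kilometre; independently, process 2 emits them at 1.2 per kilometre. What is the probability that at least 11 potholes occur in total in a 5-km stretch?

Independent Poisson processes superpose: combined rate λ = 0.5 + 1.2 = 1.7 per kilometre.
Over the interval, μ = 1.7 × 5 = 8.5 (a 5-km stretch = 5 kilometres).
P(N ≥ 11) = 1 − P(N ≤ 10) ≈ 0.2366.

0.2366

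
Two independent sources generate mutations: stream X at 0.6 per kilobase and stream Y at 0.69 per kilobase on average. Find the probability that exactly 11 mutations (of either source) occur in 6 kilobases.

Independent Poisson processes superpose: combined rate λ = 0.6 + 0.69 = 1.29 per kilobase.
Over the interval, μ = 1.29 × 6 = 7.74 (6 kilobases).
P(N = 11) = e^(−7.74) · 7.74^11/11! ≈ 0.0651.

0.0651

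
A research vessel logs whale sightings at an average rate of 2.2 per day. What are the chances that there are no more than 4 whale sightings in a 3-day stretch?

0.2127

Over the interval, μ = 2.2 × 3 = 6.6 (a 3-day stretch = 3 days).
P(N ≤ 4) = Σ_{j=0}^{4} e^(−μ) μ^j/j! ≈ 0.2127.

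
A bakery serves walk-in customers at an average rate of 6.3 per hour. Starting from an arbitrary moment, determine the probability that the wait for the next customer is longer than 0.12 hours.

The wait for the next event is exponential with rate λ = 6.3 per hour.
P(T > 0.12) = e^(−λt) = e^(−6.3 × 0.12) = e^(−0.756) ≈ 0.4695.

0.4695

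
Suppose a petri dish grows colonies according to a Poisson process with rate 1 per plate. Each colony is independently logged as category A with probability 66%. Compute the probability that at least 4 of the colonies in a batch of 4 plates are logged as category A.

0.2727

Thinning: the colonies that are logged as category A themselves form a Poisson process with rate 0.66 × 1 = 0.66 per plate.
Over the interval, μ = 0.66 × 4 = 2.64 (a batch of 4 plates = 4 plates).
P(N ≥ 4) = 1 − P(N ≤ 3) ≈ 0.2727.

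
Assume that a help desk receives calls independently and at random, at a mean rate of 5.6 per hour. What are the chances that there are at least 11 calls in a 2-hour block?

Over the interval, μ = 5.6 × 2 = 11.2 (a 2-hour block = 2 hours).
P(N ≥ 11) = 1 − P(N ≤ 10) = 1 − Σ_{j=0}^{10} e^(−μ) μ^j/j! ≈ 0.5638.

0.5638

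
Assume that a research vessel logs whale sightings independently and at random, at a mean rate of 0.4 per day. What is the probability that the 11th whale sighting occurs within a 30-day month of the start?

0.6528

Over the interval, μ = 0.4 × 30 = 12 (a 30-day month = 30 days).
The 11th arrival falls in the interval iff at least 11 events occur there: P(S_11 ≤ t) = P(N ≥ 11) = 1 − P(N ≤ 10) ≈ 0.6528.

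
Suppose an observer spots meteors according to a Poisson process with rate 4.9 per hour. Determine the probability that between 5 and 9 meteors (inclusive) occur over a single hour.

With mean μ = 4.9 per hour,
P(5 ≤ N ≤ 9) = Σ_{j=5}^{9} e^(−4.9) · 4.9^j/j! ≈ 0.5134.

0.5134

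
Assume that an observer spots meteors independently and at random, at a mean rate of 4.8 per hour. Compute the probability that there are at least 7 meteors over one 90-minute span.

Over the interval, μ = 4.8 × 1.5 = 7.2 (a 90-minute span = 1.5 hours).
P(N ≥ 7) = 1 − P(N ≤ 6) = 1 − Σ_{j=0}^{6} e^(−μ) μ^j/j! ≈ 0.5796.

0.5796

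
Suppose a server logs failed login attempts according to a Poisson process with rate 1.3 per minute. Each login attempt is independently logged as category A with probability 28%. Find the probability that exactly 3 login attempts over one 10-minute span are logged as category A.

Thinning: the login attempts that are logged as category A themselves form a Poisson process with rate 0.28 × 1.3 = 0.364 per minute.
Over the interval, μ = 0.364 × 10 = 3.64 (a 10-minute span = 10 minutes).
P(N = 3) = e^(−3.64) · 3.64^3/3! ≈ 0.2110.

0.2110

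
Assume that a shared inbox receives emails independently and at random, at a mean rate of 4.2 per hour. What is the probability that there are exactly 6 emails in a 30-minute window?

Over the interval, μ = 4.2 × 0.5 = 2.1 (a 30-minute window = 0.5 hours).
P(N = 6) = e^(−μ) μ^6/6! = e^(−2.1) · 2.1^6/720 ≈ 0.0146.

0.0146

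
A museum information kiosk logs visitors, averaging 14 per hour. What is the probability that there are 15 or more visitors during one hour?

0.4296

With mean μ = 14 per hour,
P(N ≥ 15) = 1 − P(N ≤ 14) = 1 − Σ_{j=0}^{14} e^(−μ) μ^j/j! ≈ 0.4296.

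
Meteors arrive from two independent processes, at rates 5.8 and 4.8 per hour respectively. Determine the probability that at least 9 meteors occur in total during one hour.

0.7306

Independent Poisson processes superpose: combined rate λ = 5.8 + 4.8 = 10.6 per hour.
So μ = 10.6.
P(N ≥ 9) = 1 − P(N ≤ 8) ≈ 0.7306.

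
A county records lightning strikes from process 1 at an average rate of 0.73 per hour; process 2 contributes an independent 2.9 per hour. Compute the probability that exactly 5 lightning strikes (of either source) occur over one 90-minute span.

Independent Poisson processes superpose: combined rate λ = 0.73 + 2.9 = 3.63 per hour.
Over the interval, μ = 3.63 × 1.5 = 5.445 (a 90-minute span = 1.5 hours).
P(N = 5) = e^(−5.445) · 5.445^5/5! ≈ 0.1722.

0.1722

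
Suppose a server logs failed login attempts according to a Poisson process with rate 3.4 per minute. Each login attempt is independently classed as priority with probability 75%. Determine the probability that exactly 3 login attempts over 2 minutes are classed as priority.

0.1348

Thinning: the login attempts that are classed as priority themselves form a Poisson process with rate 0.75 × 3.4 = 2.55 per minute.
Over the interval, μ = 2.55 × 2 = 5.1 (2 minutes).
P(N = 3) = e^(−5.1) · 5.1^3/3! ≈ 0.1348.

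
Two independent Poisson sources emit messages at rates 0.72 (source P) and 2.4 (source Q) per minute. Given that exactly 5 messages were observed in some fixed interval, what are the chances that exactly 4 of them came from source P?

Given the total, each event is independently from source P with probability p = λ_P/(λ_P+λ_Q) = 0.72/3.12 ≈ 0.2308.
So K ~ Binomial(5, 0.72/3.12): P(K = 4) = C(5,4) · (0.72/3.12)^4 · (2.4/3.12)^1 ≈ 0.0109.

0.0109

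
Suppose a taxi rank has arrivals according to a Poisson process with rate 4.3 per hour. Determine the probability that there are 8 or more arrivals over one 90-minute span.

Over the interval, μ = 4.3 × 1.5 = 6.45 (a 90-minute span = 1.5 hours).
P(N ≥ 8) = 1 − P(N ≤ 7) = 1 − Σ_{j=0}^{7} e^(−μ) μ^j/j! ≈ 0.3199.

0.3199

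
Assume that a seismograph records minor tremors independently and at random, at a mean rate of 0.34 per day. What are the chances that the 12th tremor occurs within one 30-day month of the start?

0.3262

Over the interval, μ = 0.34 × 30 = 10.2 (a 30-day month = 30 days).
The 12th arrival falls in the interval iff at least 12 events occur there: P(S_12 ≤ t) = P(N ≥ 12) = 1 − P(N ≤ 11) ≈ 0.3262.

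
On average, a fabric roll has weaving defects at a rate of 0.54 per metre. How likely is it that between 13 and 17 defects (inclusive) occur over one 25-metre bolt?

Over the interval, μ = 0.54 × 25 = 13.5 (a 25-metre bolt = 25 metres).
P(13 ≤ N ≤ 17) = Σ_{j=13}^{17} e^(−13.5) · 13.5^j/j! ≈ 0.4515.

0.4515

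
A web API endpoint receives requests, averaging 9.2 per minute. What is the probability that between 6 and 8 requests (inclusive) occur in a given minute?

With mean μ = 9.2 per minute,
P(6 ≤ N ≤ 8) = Σ_{j=6}^{8} e^(−9.2) · 9.2^j/j! ≈ 0.3255.

0.3255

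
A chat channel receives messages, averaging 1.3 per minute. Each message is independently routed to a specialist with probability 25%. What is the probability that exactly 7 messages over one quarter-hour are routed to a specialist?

0.0991

Thinning: the messages that are routed to a specialist themselves form a Poisson process with rate 0.25 × 1.3 = 0.325 per minute.
Over the interval, μ = 0.325 × 15 = 4.875 (a quarter-hour = 15 minutes).
P(N = 7) = e^(−4.875) · 4.875^7/7! ≈ 0.0991.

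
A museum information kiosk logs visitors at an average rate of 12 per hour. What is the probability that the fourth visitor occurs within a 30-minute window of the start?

0.8488

Over the interval, μ = 12 × 0.5 = 6 (a 30-minute window = 0.5 hours).
The fourth arrival falls in the interval iff at least 4 events occur there: P(S_4 ≤ t) = P(N ≥ 4) = 1 − P(N ≤ 3) ≈ 0.8488.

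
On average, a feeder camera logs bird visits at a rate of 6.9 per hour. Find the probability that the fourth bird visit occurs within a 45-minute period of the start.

0.7587

Over the interval, μ = 6.9 × 0.75 = 5.175 (a 45-minute period = 0.75 hours).
The fourth arrival falls in the interval iff at least 4 events occur there: P(S_4 ≤ t) = P(N ≥ 4) = 1 − P(N ≤ 3) ≈ 0.7587.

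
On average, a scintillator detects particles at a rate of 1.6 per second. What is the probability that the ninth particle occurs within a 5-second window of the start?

0.4075

Over the interval, μ = 1.6 × 5 = 8 (a 5-second window = 5 seconds).
The ninth arrival falls in the interval iff at least 9 events occur there: P(S_9 ≤ t) = P(N ≥ 9) = 1 − P(N ≤ 8) ≈ 0.4075.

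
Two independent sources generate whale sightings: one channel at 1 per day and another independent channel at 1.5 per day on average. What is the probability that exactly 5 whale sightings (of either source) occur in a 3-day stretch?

Independent Poisson processes superpose: combined rate λ = 1 + 1.5 = 2.5 per day.
Over the interval, μ = 2.5 × 3 = 7.5 (a 3-day stretch = 3 days).
P(N = 5) = e^(−7.5) · 7.5^5/5! ≈ 0.1094.

0.1094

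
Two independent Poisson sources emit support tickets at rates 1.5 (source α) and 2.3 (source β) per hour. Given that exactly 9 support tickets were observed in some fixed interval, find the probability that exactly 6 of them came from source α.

Given the total, each event is independently from source α with probability p = λ_α/(λ_α+λ_β) = 1.5/3.8 ≈ 0.3947.
So K ~ Binomial(9, 1.5/3.8): P(K = 6) = C(9,6) · (1.5/3.8)^6 · (2.3/3.8)^3 ≈ 0.0705.

0.0705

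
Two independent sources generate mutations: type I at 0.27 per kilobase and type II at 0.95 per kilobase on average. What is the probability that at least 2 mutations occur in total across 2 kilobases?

0.7002

Independent Poisson processes superpose: combined rate λ = 0.27 + 0.95 = 1.22 per kilobase.
Over the interval, μ = 1.22 × 2 = 2.44 (2 kilobases).
P(N ≥ 2) = 1 − P(N ≤ 1) ≈ 0.7002.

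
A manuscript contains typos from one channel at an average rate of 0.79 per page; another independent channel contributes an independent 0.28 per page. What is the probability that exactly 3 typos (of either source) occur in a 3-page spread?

Independent Poisson processes superpose: combined rate λ = 0.79 + 0.28 = 1.07 per page.
Over the interval, μ = 1.07 × 3 = 3.21 (a 3-page spread = 3 pages).
P(N = 3) = e^(−3.21) · 3.21^3/3! ≈ 0.2225.

0.2225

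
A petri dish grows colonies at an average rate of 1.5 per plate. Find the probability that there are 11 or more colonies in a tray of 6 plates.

0.2940

Over the interval, μ = 1.5 × 6 = 9 (a tray of 6 plates = 6 plates).
P(N ≥ 11) = 1 − P(N ≤ 10) = 1 − Σ_{j=0}^{10} e^(−μ) μ^j/j! ≈ 0.2940.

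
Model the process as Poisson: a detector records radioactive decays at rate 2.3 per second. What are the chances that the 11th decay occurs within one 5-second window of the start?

0.5983

Over the interval, μ = 2.3 × 5 = 11.5 (a 5-second window = 5 seconds).
The 11th arrival falls in the interval iff at least 11 events occur there: P(S_11 ≤ t) = P(N ≥ 11) = 1 − P(N ≤ 10) ≈ 0.5983.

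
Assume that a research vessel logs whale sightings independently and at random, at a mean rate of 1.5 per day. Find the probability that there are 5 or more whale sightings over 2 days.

0.1847

Over the interval, μ = 1.5 × 2 = 3 (2 days).
P(N ≥ 5) = 1 − P(N ≤ 4) = 1 − Σ_{j=0}^{4} e^(−μ) μ^j/j! ≈ 0.1847.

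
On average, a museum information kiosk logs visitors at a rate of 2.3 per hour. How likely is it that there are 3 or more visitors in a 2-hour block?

Over the interval, μ = 2.3 × 2 = 4.6 (a 2-hour block = 2 hours).
P(N ≥ 3) = 1 − P(N ≤ 2) = 1 − Σ_{j=0}^{2} e^(−μ) μ^j/j! ≈ 0.8374.

0.8374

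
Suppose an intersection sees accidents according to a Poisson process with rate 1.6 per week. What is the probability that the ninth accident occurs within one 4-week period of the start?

Over the interval, μ = 1.6 × 4 = 6.4 (a 4-week period = 4 weeks).
The ninth arrival falls in the interval iff at least 9 events occur there: P(S_9 ≤ t) = P(N ≥ 9) = 1 − P(N ≤ 8) ≈ 0.1967.

0.1967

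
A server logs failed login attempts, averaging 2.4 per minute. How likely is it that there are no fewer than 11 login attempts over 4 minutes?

Over the interval, μ = 2.4 × 4 = 9.6 (4 minutes).
P(N ≥ 11) = 1 − P(N ≤ 10) = 1 − Σ_{j=0}^{10} e^(−μ) μ^j/j! ≈ 0.3671.

0.3671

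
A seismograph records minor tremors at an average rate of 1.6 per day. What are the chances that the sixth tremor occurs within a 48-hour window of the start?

0.1054

Over the interval, μ = 1.6 × 2 = 3.2 (a 48-hour window = 2 days).
The sixth arrival falls in the interval iff at least 6 events occur there: P(S_6 ≤ t) = P(N ≥ 6) = 1 − P(N ≤ 5) ≈ 0.1054.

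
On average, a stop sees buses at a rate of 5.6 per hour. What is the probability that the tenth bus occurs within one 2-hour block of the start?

Over the interval, μ = 5.6 × 2 = 11.2 (a 2-hour block = 2 hours).
The tenth arrival falls in the interval iff at least 10 events occur there: P(S_10 ≤ t) = P(N ≥ 10) = 1 − P(N ≤ 9) ≈ 0.6808.

0.6808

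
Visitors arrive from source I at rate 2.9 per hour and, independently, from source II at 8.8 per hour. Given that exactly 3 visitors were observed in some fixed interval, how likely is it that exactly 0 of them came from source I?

Given the total, each event is independently from source I with probability p = λ_I/(λ_I+λ_II) = 2.9/11.7 ≈ 0.2479.
So K ~ Binomial(3, 2.9/11.7): P(K = 0) = C(3,0) · (2.9/11.7)^0 · (8.8/11.7)^3 ≈ 0.4255.

0.4255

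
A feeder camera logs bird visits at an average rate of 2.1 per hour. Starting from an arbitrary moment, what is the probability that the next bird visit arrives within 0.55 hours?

Inter-arrival times are exponential with rate λ = 2.1 per hour.
P(T ≤ 0.55) = 1 − e^(−λt) = 1 − e^(−2.1 × 0.55) = 1 − e^(−1.155) ≈ 0.6849.

0.6849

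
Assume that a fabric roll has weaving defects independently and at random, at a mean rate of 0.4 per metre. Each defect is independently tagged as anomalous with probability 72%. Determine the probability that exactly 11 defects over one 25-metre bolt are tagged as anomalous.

0.0504

Thinning: the defects that are tagged as anomalous themselves form a Poisson process with rate 0.72 × 0.4 = 0.288 per metre.
Over the interval, μ = 0.288 × 25 = 7.2 (a 25-metre bolt = 25 metres).
P(N = 11) = e^(−7.2) · 7.2^11/11! ≈ 0.0504.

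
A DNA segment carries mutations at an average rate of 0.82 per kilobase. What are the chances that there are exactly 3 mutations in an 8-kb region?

Over the interval, μ = 0.82 × 8 = 6.56 (an 8-kb region = 8 kilobases).
P(N = 3) = e^(−μ) μ^3/3! = e^(−6.56) · 6.56^3/6 ≈ 0.0666.

0.0666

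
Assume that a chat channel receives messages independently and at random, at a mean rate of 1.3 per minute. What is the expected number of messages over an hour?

78

E[N] = λt = 1.3 × 60 = 78 (an hour = 60 minutes).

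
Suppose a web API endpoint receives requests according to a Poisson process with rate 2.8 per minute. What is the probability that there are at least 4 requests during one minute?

With mean μ = 2.8 per minute,
P(N ≥ 4) = 1 − P(N ≤ 3) = 1 − Σ_{j=0}^{3} e^(−μ) μ^j/j! ≈ 0.3081.

0.3081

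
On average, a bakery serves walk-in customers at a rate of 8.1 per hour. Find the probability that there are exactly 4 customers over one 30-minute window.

0.1953

Over the interval, μ = 8.1 × 0.5 = 4.05 (a 30-minute window = 0.5 hours).
P(N = 4) = e^(−μ) μ^4/4! = e^(−4.05) · 4.05^4/24 ≈ 0.1953.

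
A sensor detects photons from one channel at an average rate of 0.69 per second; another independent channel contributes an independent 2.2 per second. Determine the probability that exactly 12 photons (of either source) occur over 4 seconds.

Independent Poisson processes superpose: combined rate λ = 0.69 + 2.2 = 2.89 per second.
Over the interval, μ = 2.89 × 4 = 11.56 (4 seconds).
P(N = 12) = e^(−11.56) · 11.56^12/12! ≈ 0.1134.

0.1134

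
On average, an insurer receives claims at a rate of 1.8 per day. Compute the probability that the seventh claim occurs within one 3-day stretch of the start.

0.2983

Over the interval, μ = 1.8 × 3 = 5.4 (a 3-day stretch = 3 days).
The seventh arrival falls in the interval iff at least 7 events occur there: P(S_7 ≤ t) = P(N ≥ 7) = 1 − P(N ≤ 6) ≈ 0.2983.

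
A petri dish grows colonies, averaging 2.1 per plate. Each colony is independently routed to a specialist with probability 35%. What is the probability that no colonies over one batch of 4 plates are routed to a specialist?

Thinning: the colonies that are routed to a specialist themselves form a Poisson process with rate 0.35 × 2.1 = 0.735 per plate.
Over the interval, μ = 0.735 × 4 = 2.94 (a batch of 4 plates = 4 plates).
P(N = 0) = e^(−2.94) · 2.94^0/0! ≈ 0.0529.

0.0529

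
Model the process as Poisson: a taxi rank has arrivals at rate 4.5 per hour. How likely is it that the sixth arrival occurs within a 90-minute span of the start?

0.6662

Over the interval, μ = 4.5 × 1.5 = 6.75 (a 90-minute span = 1.5 hours).
The sixth arrival falls in the interval iff at least 6 events occur there: P(S_6 ≤ t) = P(N ≥ 6) = 1 − P(N ≤ 5) ≈ 0.6662.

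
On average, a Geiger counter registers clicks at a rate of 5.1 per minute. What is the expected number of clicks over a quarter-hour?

76.5

E[N] = λt = 5.1 × 15 = 76.5 (a quarter-hour = 15 minutes).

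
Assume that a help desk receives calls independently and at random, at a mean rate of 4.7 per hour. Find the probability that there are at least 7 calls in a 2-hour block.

Over the interval, μ = 4.7 × 2 = 9.4 (a 2-hour block = 2 hours).
P(N ≥ 7) = 1 − P(N ≤ 6) = 1 − Σ_{j=0}^{6} e^(−μ) μ^j/j! ≈ 0.8273.

0.8273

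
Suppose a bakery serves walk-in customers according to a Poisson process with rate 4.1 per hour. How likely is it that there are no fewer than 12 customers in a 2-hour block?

0.1269

Over the interval, μ = 4.1 × 2 = 8.2 (a 2-hour block = 2 hours).
P(N ≥ 12) = 1 − P(N ≤ 11) = 1 − Σ_{j=0}^{11} e^(−μ) μ^j/j! ≈ 0.1269.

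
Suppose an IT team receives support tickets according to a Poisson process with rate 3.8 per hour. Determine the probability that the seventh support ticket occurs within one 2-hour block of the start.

Over the interval, μ = 3.8 × 2 = 7.6 (a 2-hour block = 2 hours).
The seventh arrival falls in the interval iff at least 7 events occur there: P(S_7 ≤ t) = P(N ≥ 7) = 1 − P(N ≤ 6) ≈ 0.6354.

0.6354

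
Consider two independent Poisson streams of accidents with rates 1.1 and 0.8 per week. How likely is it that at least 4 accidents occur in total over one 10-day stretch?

Independent Poisson processes superpose: combined rate λ = 1.1 + 0.8 = 1.9 per week.
Over the interval, μ = 1.9 × 10/7 ≈ 2.71429 (a 10-day stretch = 10/7 weeks).
P(N ≥ 4) = 1 − P(N ≤ 3) ≈ 0.2891.

0.2891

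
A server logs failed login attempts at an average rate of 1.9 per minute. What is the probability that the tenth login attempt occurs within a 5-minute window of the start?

0.4782

Over the interval, μ = 1.9 × 5 = 9.5 (a 5-minute window = 5 minutes).
The tenth arrival falls in the interval iff at least 10 events occur there: P(S_10 ≤ t) = P(N ≥ 10) = 1 − P(N ≤ 9) ≈ 0.4782.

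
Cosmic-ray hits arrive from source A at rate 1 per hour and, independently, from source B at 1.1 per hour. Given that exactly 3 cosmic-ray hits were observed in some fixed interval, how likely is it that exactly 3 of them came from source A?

0.1080

Given the total, each event is independently from source A with probability p = λ_A/(λ_A+λ_B) = 1/2.1 ≈ 0.4762.
So K ~ Binomial(3, 1/2.1): P(K = 3) = C(3,3) · (1/2.1)^3 · (1.1/2.1)^0 ≈ 0.1080.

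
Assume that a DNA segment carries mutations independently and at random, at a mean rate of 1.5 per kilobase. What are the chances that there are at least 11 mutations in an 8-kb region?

0.6528

Over the interval, μ = 1.5 × 8 = 12 (an 8-kb region = 8 kilobases).
P(N ≥ 11) = 1 − P(N ≤ 10) = 1 − Σ_{j=0}^{10} e^(−μ) μ^j/j! ≈ 0.6528.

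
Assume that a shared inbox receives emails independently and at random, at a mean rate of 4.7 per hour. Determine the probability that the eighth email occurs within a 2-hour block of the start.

Over the interval, μ = 4.7 × 2 = 9.4 (a 2-hour block = 2 hours).
The eighth arrival falls in the interval iff at least 8 events occur there: P(S_8 ≤ t) = P(N ≥ 8) = 1 − P(N ≤ 7) ≈ 0.7208.

0.7208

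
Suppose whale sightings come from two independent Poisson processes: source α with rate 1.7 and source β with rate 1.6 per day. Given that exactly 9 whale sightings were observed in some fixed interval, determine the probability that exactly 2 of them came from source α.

Given the total, each event is independently from source α with probability p = λ_α/(λ_α+λ_β) = 1.7/3.3 ≈ 0.5152.
So K ~ Binomial(9, 1.7/3.3): P(K = 2) = C(9,2) · (1.7/3.3)^2 · (1.6/3.3)^7 ≈ 0.0602.

0.0602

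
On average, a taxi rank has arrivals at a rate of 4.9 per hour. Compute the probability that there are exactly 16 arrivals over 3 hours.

Over the interval, μ = 4.9 × 3 = 14.7 (3 hours).
P(N = 16) = e^(−μ) μ^16/16! = e^(−14.7) · 14.7^16/20922789888000 ≈ 0.0938.

0.0938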